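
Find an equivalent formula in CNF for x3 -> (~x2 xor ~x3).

x3 -> (~x2 xor ~x3)
⇔ ~x3 | (~x2 xor ~x3)
⇔ ~x3 | ((~x2 | ~x3) & ~(~x2 & ~x3))
⇔ ~x3 | ((~x2 | ~x3) & (~~x2 | ~~x3))
⇔ ~x3 | ((~x2 | ~x3) & (x2 | ~~x3))
⇔ ~x3 | ((~x2 | ~x3) & (x2 | x3))
⇔ (~x3 | ~x2 | ~x3) & (~x3 | x2 | x3)
⇔ ~x3 | ~x2

~x3 | ~x2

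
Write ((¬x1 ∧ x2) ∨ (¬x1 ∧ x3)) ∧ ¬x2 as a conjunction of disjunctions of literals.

((¬x1 ∧ x2) ∨ (¬x1 ∧ x3)) ∧ ¬x2
≡ (¬x1 ∨ ¬x1) ∧ (¬x1 ∨ x3) ∧ (x2 ∨ ¬x1) ∧ (x2 ∨ x3) ∧ ¬x2   — distribute ∨ over ∧
≡ ¬x1 ∧ (x2 ∨ x3) ∧ ¬x2   — simplify

¬x1 ∧ (x2 ∨ x3) ∧ ¬x2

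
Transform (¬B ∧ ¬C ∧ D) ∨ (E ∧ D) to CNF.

(¬B ∧ ¬C ∧ D) ∨ (E ∧ D)
= (¬B ∨ E) ∧ (¬B ∨ D) ∧ (¬C ∨ E) ∧ (¬C ∨ D) ∧ (D ∨ E) ∧ (D ∨ D)   [distribute ∨ over ∧]
= (¬B ∨ E) ∧ (¬C ∨ E) ∧ D   [simplify]

(¬B ∨ E) ∧ (¬C ∨ E) ∧ D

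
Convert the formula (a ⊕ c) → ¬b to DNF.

(a ⊕ c) → ¬b
= ¬(a ⊕ c) ∨ ¬b   (eliminate →)
= ¬((a ∧ ¬c) ∨ (¬a ∧ c)) ∨ ¬b   (expand ⊕)
= (¬(a ∧ ¬c) ∧ ¬(¬a ∧ c)) ∨ ¬b   (De Morgan)
= ((¬a ∨ ¬¬c) ∧ ¬(¬a ∧ c)) ∨ ¬b   (De Morgan)
= ((¬a ∨ c) ∧ ¬(¬a ∧ c)) ∨ ¬b   (double negation)
= ((¬a ∨ c) ∧ (¬¬a ∨ ¬c)) ∨ ¬b   (De Morgan)
= ((¬a ∨ c) ∧ (a ∨ ¬c)) ∨ ¬b   (double negation)
= (¬a ∧ a) ∨ (¬a ∧ ¬c) ∨ (c ∧ a) ∨ (c ∧ ¬c) ∨ ¬b   (distribute ∧ over ∨)
= (¬a ∧ ¬c) ∨ (c ∧ a) ∨ ¬b   (simplify)

(¬a ∧ ¬c) ∨ (c ∧ a) ∨ ¬b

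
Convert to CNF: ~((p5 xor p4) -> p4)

~((p5 xor p4) -> p4)
≡ ~(~(p5 xor p4) | p4)   — eliminate ->
≡ ~(~((p5 | p4) & ~(p5 & p4)) | p4)   — expand xor
≡ ~~((p5 | p4) & ~(p5 & p4)) & ~p4   — De Morgan
≡ (p5 | p4) & ~(p5 & p4) & ~p4   — double negation
≡ (p5 | p4) & (~p5 | ~p4) & ~p4   — De Morgan
≡ (p5 | p4) & ~p4   — simplify

(p5 | p4) & ~p4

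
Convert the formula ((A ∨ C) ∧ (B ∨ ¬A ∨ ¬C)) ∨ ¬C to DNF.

(A ∧ B) ∨ (C ∧ B) ∨ (C ∧ ¬A) ∨ ¬C

((A ∨ C) ∧ (B ∨ ¬A ∨ ¬C)) ∨ ¬C
= (A ∧ B) ∨ (A ∧ ¬A) ∨ (A ∧ ¬C) ∨ (C ∧ B) ∨ (C ∧ ¬A) ∨ (C ∧ ¬C) ∨ ¬C   — distribute ∧ over ∨
= (A ∧ B) ∨ (C ∧ B) ∨ (C ∧ ¬A) ∨ ¬C   — simplify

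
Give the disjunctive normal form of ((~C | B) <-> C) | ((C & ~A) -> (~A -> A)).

((~C | B) <-> C) | ((C & ~A) -> (~A -> A))
≡ (((~C | B) -> C) & (C -> (~C | B))) | ((C & ~A) -> (~A -> A))
≡ ((~(~C | B) | C) & (C -> (~C | B))) | ((C & ~A) -> (~A -> A))
≡ ((~(~C | B) | C) & (~C | ~C | B)) | ((C & ~A) -> (~A -> A))
≡ ((~(~C | B) | C) & (~C | ~C | B)) | ~(C & ~A) | (~A -> A)
≡ ((~(~C | B) | C) & (~C | ~C | B)) | ~(C & ~A) | ~~A | A
≡ (((~~C & ~B) | C) & (~C | ~C | B)) | ~(C & ~A) | ~~A | A
≡ (((C & ~B) | C) & (~C | ~C | B)) | ~(C & ~A) | ~~A | A
≡ (((C & ~B) | C) & (~C | ~C | B)) | ~C | ~~A | ~~A | A
≡ (((C & ~B) | C) & (~C | ~C | B)) | ~C | A | ~~A | A
≡ (((C & ~B) | C) & (~C | ~C | B)) | ~C | A | A | A
≡ (C & ~B & ~C) | (C & ~B & ~C) | (C & ~B & B) | (C & ~C) | (C & ~C) | (C & B) | ~C | A | A | A
≡ (C & B) | ~C | A

(C & B) | ~C | A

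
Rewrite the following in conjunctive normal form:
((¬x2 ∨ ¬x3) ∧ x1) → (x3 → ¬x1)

x2 ∨ ¬x1 ∨ ¬x3

((¬x2 ∨ ¬x3) ∧ x1) → (x3 → ¬x1)
= ¬((¬x2 ∨ ¬x3) ∧ x1) ∨ (x3 → ¬x1)   [eliminate →]
= ¬((¬x2 ∨ ¬x3) ∧ x1) ∨ ¬x3 ∨ ¬x1   [eliminate →]
= ¬(¬x2 ∨ ¬x3) ∨ ¬x1 ∨ ¬x3 ∨ ¬x1   [De Morgan]
= (¬¬x2 ∧ ¬¬x3) ∨ ¬x1 ∨ ¬x3 ∨ ¬x1   [De Morgan]
= (x2 ∧ ¬¬x3) ∨ ¬x1 ∨ ¬x3 ∨ ¬x1   [double negation]
= (x2 ∧ x3) ∨ ¬x1 ∨ ¬x3 ∨ ¬x1   [double negation]
= (x2 ∨ ¬x1 ∨ ¬x3 ∨ ¬x1) ∧ (x3 ∨ ¬x1 ∨ ¬x3 ∨ ¬x1)   [distribute ∨ over ∧]
= x2 ∨ ¬x1 ∨ ¬x3   [simplify]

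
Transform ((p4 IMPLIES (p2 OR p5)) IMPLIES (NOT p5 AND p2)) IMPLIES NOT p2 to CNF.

((p4 IMPLIES (p2 OR p5)) IMPLIES (NOT p5 AND p2)) IMPLIES NOT p2
= NOT ((p4 IMPLIES (p2 OR p5)) IMPLIES (NOT p5 AND p2)) OR NOT p2
= NOT (NOT (p4 IMPLIES (p2 OR p5)) OR (NOT p5 AND p2)) OR NOT p2
= NOT (NOT (NOT p4 OR p2 OR p5) OR (NOT p5 AND p2)) OR NOT p2
= (NOT NOT (NOT p4 OR p2 OR p5) AND NOT (NOT p5 AND p2)) OR NOT p2
= ((NOT p4 OR p2 OR p5) AND NOT (NOT p5 AND p2)) OR NOT p2
= ((NOT p4 OR p2 OR p5) AND (NOT NOT p5 OR NOT p2)) OR NOT p2
= ((NOT p4 OR p2 OR p5) AND (p5 OR NOT p2)) OR NOT p2
= (NOT p4 OR p2 OR p5 OR NOT p2) AND (p5 OR NOT p2 OR NOT p2)
= p5 OR NOT p2

p5 OR NOT p2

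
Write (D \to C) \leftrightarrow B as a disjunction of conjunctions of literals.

(D \land \lnot C \land \lnot B) \lor (B \land \lnot D) \lor (B \land C)

(D \to C) \leftrightarrow B
= ((D \to C) \to B) \land (B \to (D \to C))   [eliminate \leftrightarrow]
= (\lnot (D \to C) \lor B) \land (B \to (D \to C))   [eliminate \to]
= (\lnot (\lnot D \lor C) \lor B) \land (B \to (D \to C))   [eliminate \to]
= (\lnot (\lnot D \lor C) \lor B) \land (\lnot B \lor (D \to C))   [eliminate \to]
= (\lnot (\lnot D \lor C) \lor B) \land (\lnot B \lor \lnot D \lor C)   [eliminate \to]
= ((\lnot \lnot D \land \lnot C) \lor B) \land (\lnot B \lor \lnot D \lor C)   [De Morgan]
= ((D \land \lnot C) \lor B) \land (\lnot B \lor \lnot D \lor C)   [double negation]
= (D \land \lnot C \land \lnot B) \lor (D \land \lnot C \land \lnot D) \lor (D \land \lnot C \land C) \lor (B \land \lnot B) \lor (B \land \lnot D) \lor (B \land C)   [distribute \land over \lor]
= (D \land \lnot C \land \lnot B) \lor (B \land \lnot D) \lor (B \land C)   [simplify]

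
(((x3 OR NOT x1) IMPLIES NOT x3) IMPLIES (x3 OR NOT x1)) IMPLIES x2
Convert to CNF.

(((x3 OR NOT x1) IMPLIES NOT x3) IMPLIES (x3 OR NOT x1)) IMPLIES x2
≡ NOT (((x3 OR NOT x1) IMPLIES NOT x3) IMPLIES (x3 OR NOT x1)) OR x2   [eliminate IMPLIES]
≡ NOT (NOT ((x3 OR NOT x1) IMPLIES NOT x3) OR x3 OR NOT x1) OR x2   [eliminate IMPLIES]
≡ NOT (NOT (NOT (x3 OR NOT x1) OR NOT x3) OR x3 OR NOT x1) OR x2   [eliminate IMPLIES]
≡ (NOT NOT (NOT (x3 OR NOT x1) OR NOT x3) AND NOT x3 AND NOT NOT x1) OR x2   [De Morgan]
≡ ((NOT (x3 OR NOT x1) OR NOT x3) AND NOT x3 AND NOT NOT x1) OR x2   [double negation]
≡ (((NOT x3 AND NOT NOT x1) OR NOT x3) AND NOT x3 AND NOT NOT x1) OR x2   [De Morgan]
≡ (((NOT x3 AND x1) OR NOT x3) AND NOT x3 AND NOT NOT x1) OR x2   [double negation]
≡ (((NOT x3 AND x1) OR NOT x3) AND NOT x3 AND x1) OR x2   [double negation]
≡ (NOT x3 OR NOT x3 OR x2) AND (x1 OR NOT x3 OR x2) AND (NOT x3 OR x2) AND (x1 OR x2)   [distribute OR over AND]
≡ (NOT x3 OR x2) AND (x1 OR x2)   [simplify]

(NOT x3 OR x2) AND (x1 OR x2)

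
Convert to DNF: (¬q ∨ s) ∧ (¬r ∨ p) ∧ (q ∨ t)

(¬q ∨ s) ∧ (¬r ∨ p) ∧ (q ∨ t)
⇔ (¬q ∧ ¬r ∧ q) ∨ (¬q ∧ ¬r ∧ t) ∨ (¬q ∧ p ∧ q) ∨ (¬q ∧ p ∧ t) ∨ (s ∧ ¬r ∧ q) ∨ (s ∧ ¬r ∧ t) ∨ (s ∧ p ∧ q) ∨ (s ∧ p ∧ t)   [distribute ∧ over ∨]
⇔ (¬q ∧ ¬r ∧ t) ∨ (¬q ∧ p ∧ t) ∨ (s ∧ ¬r ∧ q) ∨ (s ∧ ¬r ∧ t) ∨ (s ∧ p ∧ q) ∨ (s ∧ p ∧ t)   [simplify]

(¬q ∧ ¬r ∧ t) ∨ (¬q ∧ p ∧ t) ∨ (s ∧ ¬r ∧ q) ∨ (s ∧ ¬r ∧ t) ∨ (s ∧ p ∧ q) ∨ (s ∧ p ∧ t)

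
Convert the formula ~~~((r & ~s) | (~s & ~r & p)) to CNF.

(~r | s) & (s | r | ~p)

~~~((r & ~s) | (~s & ~r & p))
≡ ~((r & ~s) | (~s & ~r & p))
≡ ~(r & ~s) & ~(~s & ~r & p)
≡ (~r | ~~s) & ~(~s & ~r & p)
≡ (~r | s) & ~(~s & ~r & p)
≡ (~r | s) & (~~s | ~~r | ~p)
≡ (~r | s) & (s | ~~r | ~p)
≡ (~r | s) & (s | r | ~p)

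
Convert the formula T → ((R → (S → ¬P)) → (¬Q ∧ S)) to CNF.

(¬T ∨ R ∨ ¬Q) ∧ (¬T ∨ S) ∧ (¬T ∨ P ∨ ¬Q)

T → ((R → (S → ¬P)) → (¬Q ∧ S))
≡ ¬T ∨ ((R → (S → ¬P)) → (¬Q ∧ S))   [eliminate →]
≡ ¬T ∨ ¬(R → (S → ¬P)) ∨ (¬Q ∧ S)   [eliminate →]
≡ ¬T ∨ ¬(¬R ∨ (S → ¬P)) ∨ (¬Q ∧ S)   [eliminate →]
≡ ¬T ∨ ¬(¬R ∨ ¬S ∨ ¬P) ∨ (¬Q ∧ S)   [eliminate →]
≡ ¬T ∨ (¬¬R ∧ ¬¬S ∧ ¬¬P) ∨ (¬Q ∧ S)   [De Morgan]
≡ ¬T ∨ (R ∧ ¬¬S ∧ ¬¬P) ∨ (¬Q ∧ S)   [double negation]
≡ ¬T ∨ (R ∧ S ∧ ¬¬P) ∨ (¬Q ∧ S)   [double negation]
≡ ¬T ∨ (R ∧ S ∧ P) ∨ (¬Q ∧ S)   [double negation]
≡ (¬T ∨ R ∨ ¬Q) ∧ (¬T ∨ R ∨ S) ∧ (¬T ∨ S ∨ ¬Q) ∧ (¬T ∨ S ∨ S) ∧ (¬T ∨ P ∨ ¬Q) ∧ (¬T ∨ P ∨ S)   [distribute ∨ over ∧]
≡ (¬T ∨ R ∨ ¬Q) ∧ (¬T ∨ S) ∧ (¬T ∨ P ∨ ¬Q)   [simplify]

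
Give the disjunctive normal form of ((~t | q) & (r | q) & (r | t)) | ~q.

((~t | q) & (r | q) & (r | t)) | ~q
≡ (~t & r & r) | (~t & r & t) | (~t & q & r) | (~t & q & t) | (q & r & r) | (q & r & t) | (q & q & r) | (q & q & t) | ~q   — distribute & over |
≡ (~t & r) | (q & r) | (q & t) | ~q   — simplify

(~t & r) | (q & r) | (q & t) | ~q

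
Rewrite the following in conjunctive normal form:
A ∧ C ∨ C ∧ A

A ∧ C

A ∧ C ∨ C ∧ A
≡ (A ∨ C) ∧ (A ∨ A) ∧ (C ∨ C) ∧ (C ∨ A)   (distribute ∨ over ∧)
≡ A ∧ C   (simplify)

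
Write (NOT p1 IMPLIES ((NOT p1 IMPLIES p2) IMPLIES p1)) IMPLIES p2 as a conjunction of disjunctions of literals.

(NOT p1 IMPLIES ((NOT p1 IMPLIES p2) IMPLIES p1)) IMPLIES p2
⇔ NOT (NOT p1 IMPLIES ((NOT p1 IMPLIES p2) IMPLIES p1)) OR p2   (eliminate IMPLIES)
⇔ NOT (NOT NOT p1 OR ((NOT p1 IMPLIES p2) IMPLIES p1)) OR p2   (eliminate IMPLIES)
⇔ NOT (NOT NOT p1 OR NOT (NOT p1 IMPLIES p2) OR p1) OR p2   (eliminate IMPLIES)
⇔ NOT (NOT NOT p1 OR NOT (NOT NOT p1 OR p2) OR p1) OR p2   (eliminate IMPLIES)
⇔ (NOT NOT NOT p1 AND NOT NOT (NOT NOT p1 OR p2) AND NOT p1) OR p2   (De Morgan)
⇔ (NOT p1 AND NOT NOT (NOT NOT p1 OR p2) AND NOT p1) OR p2   (double negation)
⇔ (NOT p1 AND (NOT NOT p1 OR p2) AND NOT p1) OR p2   (double negation)
⇔ (NOT p1 AND (p1 OR p2) AND NOT p1) OR p2   (double negation)
⇔ (NOT p1 OR p2) AND (p1 OR p2 OR p2) AND (NOT p1 OR p2)   (distribute OR over AND)
⇔ (NOT p1 OR p2) AND (p1 OR p2)   (simplify)

(NOT p1 OR p2) AND (p1 OR p2)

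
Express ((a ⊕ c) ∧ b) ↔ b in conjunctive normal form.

((a ⊕ c) ∧ b) ↔ b
≡ (((a ⊕ c) ∧ b) → b) ∧ (b → ((a ⊕ c) ∧ b))   [eliminate ↔]
≡ (¬((a ⊕ c) ∧ b) ∨ b) ∧ (b → ((a ⊕ c) ∧ b))   [eliminate →]
≡ (¬((a ∨ c) ∧ ¬(a ∧ c) ∧ b) ∨ b) ∧ (b → ((a ⊕ c) ∧ b))   [expand ⊕]
≡ (¬((a ∨ c) ∧ ¬(a ∧ c) ∧ b) ∨ b) ∧ (¬b ∨ ((a ⊕ c) ∧ b))   [eliminate →]
≡ (¬((a ∨ c) ∧ ¬(a ∧ c) ∧ b) ∨ b) ∧ (¬b ∨ ((a ∨ c) ∧ ¬(a ∧ c) ∧ b))   [expand ⊕]
≡ (¬(a ∨ c) ∨ ¬¬(a ∧ c) ∨ ¬b ∨ b) ∧ (¬b ∨ ((a ∨ c) ∧ ¬(a ∧ c) ∧ b))   [De Morgan]
≡ ((¬a ∧ ¬c) ∨ ¬¬(a ∧ c) ∨ ¬b ∨ b) ∧ (¬b ∨ ((a ∨ c) ∧ ¬(a ∧ c) ∧ b))   [De Morgan]
≡ ((¬a ∧ ¬c) ∨ (a ∧ c) ∨ ¬b ∨ b) ∧ (¬b ∨ ((a ∨ c) ∧ ¬(a ∧ c) ∧ b))   [double negation]
≡ ((¬a ∧ ¬c) ∨ (a ∧ c) ∨ ¬b ∨ b) ∧ (¬b ∨ ((a ∨ c) ∧ (¬a ∨ ¬c) ∧ b))   [De Morgan]
≡ (¬a ∨ a ∨ ¬b ∨ b) ∧ (¬a ∨ c ∨ ¬b ∨ b) ∧ (¬c ∨ a ∨ ¬b ∨ b) ∧ (¬c ∨ c ∨ ¬b ∨ b) ∧ (¬b ∨ a ∨ c) ∧ (¬b ∨ ¬a ∨ ¬c) ∧ (¬b ∨ b)   [distribute ∨ over ∧]
≡ (¬b ∨ a ∨ c) ∧ (¬b ∨ ¬a ∨ ¬c)   [simplify]

(¬b ∨ a ∨ c) ∧ (¬b ∨ ¬a ∨ ¬c)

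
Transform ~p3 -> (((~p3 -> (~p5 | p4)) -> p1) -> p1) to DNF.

~p3 -> (((~p3 -> (~p5 | p4)) -> p1) -> p1)
≡ ~~p3 | (((~p3 -> (~p5 | p4)) -> p1) -> p1)   [eliminate ->]
≡ ~~p3 | ~((~p3 -> (~p5 | p4)) -> p1) | p1   [eliminate ->]
≡ ~~p3 | ~(~(~p3 -> (~p5 | p4)) | p1) | p1   [eliminate ->]
≡ ~~p3 | ~(~(~~p3 | ~p5 | p4) | p1) | p1   [eliminate ->]
≡ p3 | ~(~(~~p3 | ~p5 | p4) | p1) | p1   [double negation]
≡ p3 | (~~(~~p3 | ~p5 | p4) & ~p1) | p1   [De Morgan]
≡ p3 | ((~~p3 | ~p5 | p4) & ~p1) | p1   [double negation]
≡ p3 | ((p3 | ~p5 | p4) & ~p1) | p1   [double negation]
≡ p3 | (p3 & ~p1) | (~p5 & ~p1) | (p4 & ~p1) | p1   [distribute & over |]
≡ p3 | (~p5 & ~p1) | (p4 & ~p1) | p1   [simplify]

p3 | (~p5 & ~p1) | (p4 & ~p1) | p1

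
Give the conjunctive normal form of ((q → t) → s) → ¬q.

(¬q ∨ t) ∧ (¬s ∨ ¬q)

((q → t) → s) → ¬q
≡ ¬((q → t) → s) ∨ ¬q   (eliminate →)
≡ ¬(¬(q → t) ∨ s) ∨ ¬q   (eliminate →)
≡ ¬(¬(¬q ∨ t) ∨ s) ∨ ¬q   (eliminate →)
≡ (¬¬(¬q ∨ t) ∧ ¬s) ∨ ¬q   (De Morgan)
≡ ((¬q ∨ t) ∧ ¬s) ∨ ¬q   (double negation)
≡ (¬q ∨ t ∨ ¬q) ∧ (¬s ∨ ¬q)   (distribute ∨ over ∧)
≡ (¬q ∨ t) ∧ (¬s ∨ ¬q)   (simplify)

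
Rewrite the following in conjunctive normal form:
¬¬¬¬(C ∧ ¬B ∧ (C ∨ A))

C ∧ ¬B

¬¬¬¬(C ∧ ¬B ∧ (C ∨ A))
= ¬¬(C ∧ ¬B ∧ (C ∨ A))   [double negation]
= C ∧ ¬B ∧ (C ∨ A)   [double negation]
= C ∧ ¬B   [simplify]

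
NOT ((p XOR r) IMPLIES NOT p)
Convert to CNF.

NOT ((p XOR r) IMPLIES NOT p)
≡ NOT (NOT (p XOR r) OR NOT p)
≡ NOT (NOT ((p OR r) AND NOT (p AND r)) OR NOT p)
≡ NOT NOT ((p OR r) AND NOT (p AND r)) AND NOT NOT p
≡ (p OR r) AND NOT (p AND r) AND NOT NOT p
≡ (p OR r) AND (NOT p OR NOT r) AND NOT NOT p
≡ (p OR r) AND (NOT p OR NOT r) AND p
≡ (NOT p OR NOT r) AND p

(NOT p OR NOT r) AND p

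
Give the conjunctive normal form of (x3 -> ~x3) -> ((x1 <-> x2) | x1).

(x3 -> ~x3) -> ((x1 <-> x2) | x1)
≡ ~(x3 -> ~x3) | (x1 <-> x2) | x1   [eliminate ->]
≡ ~(~x3 | ~x3) | (x1 <-> x2) | x1   [eliminate ->]
≡ ~(~x3 | ~x3) | ((x1 -> x2) & (x2 -> x1)) | x1   [eliminate <->]
≡ ~(~x3 | ~x3) | ((~x1 | x2) & (x2 -> x1)) | x1   [eliminate ->]
≡ ~(~x3 | ~x3) | ((~x1 | x2) & (~x2 | x1)) | x1   [eliminate ->]
≡ (~~x3 & ~~x3) | ((~x1 | x2) & (~x2 | x1)) | x1   [De Morgan]
≡ (x3 & ~~x3) | ((~x1 | x2) & (~x2 | x1)) | x1   [double negation]
≡ (x3 & x3) | ((~x1 | x2) & (~x2 | x1)) | x1   [double negation]
≡ (x3 | ~x1 | x2 | x1) & (x3 | ~x2 | x1 | x1) & (x3 | ~x1 | x2 | x1) & (x3 | ~x2 | x1 | x1)   [distribute | over &]
≡ x3 | ~x2 | x1   [simplify]

x3 | ~x2 | x1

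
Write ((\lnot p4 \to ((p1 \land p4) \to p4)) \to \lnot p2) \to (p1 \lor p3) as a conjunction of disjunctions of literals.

p2 \lor p1 \lor p3

((\lnot p4 \to ((p1 \land p4) \to p4)) \to \lnot p2) \to (p1 \lor p3)
= \lnot ((\lnot p4 \to ((p1 \land p4) \to p4)) \to \lnot p2) \lor p1 \lor p3   [eliminate \to]
= \lnot (\lnot (\lnot p4 \to ((p1 \land p4) \to p4)) \lor \lnot p2) \lor p1 \lor p3   [eliminate \to]
= \lnot (\lnot (\lnot \lnot p4 \lor ((p1 \land p4) \to p4)) \lor \lnot p2) \lor p1 \lor p3   [eliminate \to]
= \lnot (\lnot (\lnot \lnot p4 \lor \lnot (p1 \land p4) \lor p4) \lor \lnot p2) \lor p1 \lor p3   [eliminate \to]
= (\lnot \lnot (\lnot \lnot p4 \lor \lnot (p1 \land p4) \lor p4) \land \lnot \lnot p2) \lor p1 \lor p3   [De Morgan]
= ((\lnot \lnot p4 \lor \lnot (p1 \land p4) \lor p4) \land \lnot \lnot p2) \lor p1 \lor p3   [double negation]
= ((p4 \lor \lnot (p1 \land p4) \lor p4) \land \lnot \lnot p2) \lor p1 \lor p3   [double negation]
= ((p4 \lor \lnot p1 \lor \lnot p4 \lor p4) \land \lnot \lnot p2) \lor p1 \lor p3   [De Morgan]
= ((p4 \lor \lnot p1 \lor \lnot p4 \lor p4) \land p2) \lor p1 \lor p3   [double negation]
= (p4 \lor \lnot p1 \lor \lnot p4 \lor p4 \lor p1 \lor p3) \land (p2 \lor p1 \lor p3)   [distribute \lor over \land]
= p2 \lor p1 \lor p3   [simplify]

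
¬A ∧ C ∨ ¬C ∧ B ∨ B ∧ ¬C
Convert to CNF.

(¬A ∨ ¬C) ∧ (¬A ∨ B) ∧ (C ∨ B)

¬A ∧ C ∨ ¬C ∧ B ∨ B ∧ ¬C
≡ (¬A ∨ ¬C ∨ B) ∧ (¬A ∨ ¬C ∨ ¬C) ∧ (¬A ∨ B ∨ B) ∧ (¬A ∨ B ∨ ¬C) ∧ (C ∨ ¬C ∨ B) ∧ (C ∨ ¬C ∨ ¬C) ∧ (C ∨ B ∨ B) ∧ (C ∨ B ∨ ¬C)   [distribute ∨ over ∧]
≡ (¬A ∨ ¬C) ∧ (¬A ∨ B) ∧ (C ∨ B)   [simplify]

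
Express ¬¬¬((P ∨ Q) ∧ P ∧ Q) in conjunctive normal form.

¬¬¬((P ∨ Q) ∧ P ∧ Q)
≡ ¬((P ∨ Q) ∧ P ∧ Q)   [double negation]
≡ ¬(P ∨ Q) ∨ ¬P ∨ ¬Q   [De Morgan]
≡ (¬P ∧ ¬Q) ∨ ¬P ∨ ¬Q   [De Morgan]
≡ (¬P ∨ ¬P ∨ ¬Q) ∧ (¬Q ∨ ¬P ∨ ¬Q)   [distribute ∨ over ∧]
≡ ¬P ∨ ¬Q   [simplify]

¬P ∨ ¬Q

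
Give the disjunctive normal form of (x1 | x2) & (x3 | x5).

(x1 | x2) & (x3 | x5)
≡ (x1 & x3) | (x1 & x5) | (x2 & x3) | (x2 & x5)

(x1 & x3) | (x1 & x5) | (x2 & x3) | (x2 & x5)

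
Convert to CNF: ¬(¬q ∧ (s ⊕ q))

q ∨ ¬s

¬(¬q ∧ (s ⊕ q))
⇔ ¬(¬q ∧ (s ∨ q) ∧ ¬(s ∧ q))   — expand ⊕
⇔ ¬¬q ∨ ¬(s ∨ q) ∨ ¬¬(s ∧ q)   — De Morgan
⇔ q ∨ ¬(s ∨ q) ∨ ¬¬(s ∧ q)   — double negation
⇔ q ∨ (¬s ∧ ¬q) ∨ ¬¬(s ∧ q)   — De Morgan
⇔ q ∨ (¬s ∧ ¬q) ∨ (s ∧ q)   — double negation
⇔ (q ∨ ¬s ∨ s) ∧ (q ∨ ¬s ∨ q) ∧ (q ∨ ¬q ∨ s) ∧ (q ∨ ¬q ∨ q)   — distribute ∨ over ∧
⇔ q ∨ ¬s   — simplify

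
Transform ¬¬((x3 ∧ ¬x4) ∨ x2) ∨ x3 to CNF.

¬¬((x3 ∧ ¬x4) ∨ x2) ∨ x3
≡ (x3 ∧ ¬x4) ∨ x2 ∨ x3   [double negation]
≡ (x3 ∨ x2 ∨ x3) ∧ (¬x4 ∨ x2 ∨ x3)   [distribute ∨ over ∧]
≡ x3 ∨ x2   [simplify]

x3 ∨ x2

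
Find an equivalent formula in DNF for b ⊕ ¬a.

(b ∧ a) ∨ (¬b ∧ ¬a)

b ⊕ ¬a
⇔ (b ∧ ¬¬a) ∨ (¬b ∧ ¬a)   [expand ⊕]
⇔ (b ∧ a) ∨ (¬b ∧ ¬a)   [double negation]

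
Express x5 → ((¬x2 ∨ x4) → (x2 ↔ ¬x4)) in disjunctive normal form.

x5 → ((¬x2 ∨ x4) → (x2 ↔ ¬x4))
≡ ¬x5 ∨ ((¬x2 ∨ x4) → (x2 ↔ ¬x4))   [eliminate →]
≡ ¬x5 ∨ ¬(¬x2 ∨ x4) ∨ (x2 ↔ ¬x4)   [eliminate →]
≡ ¬x5 ∨ ¬(¬x2 ∨ x4) ∨ ((x2 → ¬x4) ∧ (¬x4 → x2))   [eliminate ↔]
≡ ¬x5 ∨ ¬(¬x2 ∨ x4) ∨ ((¬x2 ∨ ¬x4) ∧ (¬x4 → x2))   [eliminate →]
≡ ¬x5 ∨ ¬(¬x2 ∨ x4) ∨ ((¬x2 ∨ ¬x4) ∧ (¬¬x4 ∨ x2))   [eliminate →]
≡ ¬x5 ∨ (¬¬x2 ∧ ¬x4) ∨ ((¬x2 ∨ ¬x4) ∧ (¬¬x4 ∨ x2))   [De Morgan]
≡ ¬x5 ∨ (x2 ∧ ¬x4) ∨ ((¬x2 ∨ ¬x4) ∧ (¬¬x4 ∨ x2))   [double negation]
≡ ¬x5 ∨ (x2 ∧ ¬x4) ∨ ((¬x2 ∨ ¬x4) ∧ (x4 ∨ x2))   [double negation]
≡ ¬x5 ∨ (x2 ∧ ¬x4) ∨ (¬x2 ∧ x4) ∨ (¬x2 ∧ x2) ∨ (¬x4 ∧ x4) ∨ (¬x4 ∧ x2)   [distribute ∧ over ∨]
≡ ¬x5 ∨ (x2 ∧ ¬x4) ∨ (¬x2 ∧ x4)   [simplify]

¬x5 ∨ (x2 ∧ ¬x4) ∨ (¬x2 ∧ x4)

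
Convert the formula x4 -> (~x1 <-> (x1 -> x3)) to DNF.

x4 -> (~x1 <-> (x1 -> x3))
≡ ~x4 | (~x1 <-> (x1 -> x3))   (eliminate ->)
≡ ~x4 | ((~x1 -> (x1 -> x3)) & ((x1 -> x3) -> ~x1))   (eliminate <->)
≡ ~x4 | ((~~x1 | (x1 -> x3)) & ((x1 -> x3) -> ~x1))   (eliminate ->)
≡ ~x4 | ((~~x1 | ~x1 | x3) & ((x1 -> x3) -> ~x1))   (eliminate ->)
≡ ~x4 | ((~~x1 | ~x1 | x3) & (~(x1 -> x3) | ~x1))   (eliminate ->)
≡ ~x4 | ((~~x1 | ~x1 | x3) & (~(~x1 | x3) | ~x1))   (eliminate ->)
≡ ~x4 | ((x1 | ~x1 | x3) & (~(~x1 | x3) | ~x1))   (double negation)
≡ ~x4 | ((x1 | ~x1 | x3) & ((~~x1 & ~x3) | ~x1))   (De Morgan)
≡ ~x4 | ((x1 | ~x1 | x3) & ((x1 & ~x3) | ~x1))   (double negation)
≡ ~x4 | (x1 & x1 & ~x3) | (x1 & ~x1) | (~x1 & x1 & ~x3) | (~x1 & ~x1) | (x3 & x1 & ~x3) | (x3 & ~x1)   (distribute & over |)
≡ ~x4 | (x1 & ~x3) | ~x1   (simplify)

~x4 | (x1 & ~x3) | ~x1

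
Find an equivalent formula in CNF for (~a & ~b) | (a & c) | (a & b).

(~a & ~b) | (a & c) | (a & b)
≡ (~a | a | a) & (~a | a | b) & (~a | c | a) & (~a | c | b) & (~b | a | a) & (~b | a | b) & (~b | c | a) & (~b | c | b)   [distribute | over &]
≡ (~a | c | b) & (~b | a)   [simplify]

(~a | c | b) & (~b | a)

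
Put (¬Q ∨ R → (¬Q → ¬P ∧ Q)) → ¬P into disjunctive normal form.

(¬Q ∨ R → (¬Q → ¬P ∧ Q)) → ¬P
⇔ ¬(¬Q ∨ R → (¬Q → ¬P ∧ Q)) ∨ ¬P   [eliminate →]
⇔ ¬(¬(¬Q ∨ R) ∨ (¬Q → ¬P ∧ Q)) ∨ ¬P   [eliminate →]
⇔ ¬(¬(¬Q ∨ R) ∨ ¬¬Q ∨ ¬P ∧ Q) ∨ ¬P   [eliminate →]
⇔ ¬¬(¬Q ∨ R) ∧ ¬¬¬Q ∧ ¬(¬P ∧ Q) ∨ ¬P   [De Morgan]
⇔ (¬Q ∨ R) ∧ ¬¬¬Q ∧ ¬(¬P ∧ Q) ∨ ¬P   [double negation]
⇔ (¬Q ∨ R) ∧ ¬Q ∧ ¬(¬P ∧ Q) ∨ ¬P   [double negation]
⇔ (¬Q ∨ R) ∧ ¬Q ∧ (¬¬P ∨ ¬Q) ∨ ¬P   [De Morgan]
⇔ (¬Q ∨ R) ∧ ¬Q ∧ (P ∨ ¬Q) ∨ ¬P   [double negation]
⇔ ¬Q ∧ ¬Q ∧ P ∨ ¬Q ∧ ¬Q ∧ ¬Q ∨ R ∧ ¬Q ∧ P ∨ R ∧ ¬Q ∧ ¬Q ∨ ¬P   [distribute ∧ over ∨]
⇔ ¬Q ∨ ¬P   [simplify]

¬Q ∨ ¬P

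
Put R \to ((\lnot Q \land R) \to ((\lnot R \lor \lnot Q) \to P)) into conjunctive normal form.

R \to ((\lnot Q \land R) \to ((\lnot R \lor \lnot Q) \to P))
⇔ \lnot R \lor ((\lnot Q \land R) \to ((\lnot R \lor \lnot Q) \to P))   [eliminate \to]
⇔ \lnot R \lor \lnot (\lnot Q \land R) \lor ((\lnot R \lor \lnot Q) \to P)   [eliminate \to]
⇔ \lnot R \lor \lnot (\lnot Q \land R) \lor \lnot (\lnot R \lor \lnot Q) \lor P   [eliminate \to]
⇔ \lnot R \lor \lnot \lnot Q \lor \lnot R \lor \lnot (\lnot R \lor \lnot Q) \lor P   [De Morgan]
⇔ \lnot R \lor Q \lor \lnot R \lor \lnot (\lnot R \lor \lnot Q) \lor P   [double negation]
⇔ \lnot R \lor Q \lor \lnot R \lor (\lnot \lnot R \land \lnot \lnot Q) \lor P   [De Morgan]
⇔ \lnot R \lor Q \lor \lnot R \lor (R \land \lnot \lnot Q) \lor P   [double negation]
⇔ \lnot R \lor Q \lor \lnot R \lor (R \land Q) \lor P   [double negation]
⇔ (\lnot R \lor Q \lor \lnot R \lor R \lor P) \land (\lnot R \lor Q \lor \lnot R \lor Q \lor P)   [distribute \lor over \land]
⇔ \lnot R \lor Q \lor P   [simplify]

\lnot R \lor Q \lor P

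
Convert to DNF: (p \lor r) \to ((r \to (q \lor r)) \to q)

(\lnot p \land \lnot r) \lor q

(p \lor r) \to ((r \to (q \lor r)) \to q)
= \lnot (p \lor r) \lor ((r \to (q \lor r)) \to q)   [eliminate \to]
= \lnot (p \lor r) \lor \lnot (r \to (q \lor r)) \lor q   [eliminate \to]
= \lnot (p \lor r) \lor \lnot (\lnot r \lor q \lor r) \lor q   [eliminate \to]
= (\lnot p \land \lnot r) \lor \lnot (\lnot r \lor q \lor r) \lor q   [De Morgan]
= (\lnot p \land \lnot r) \lor (\lnot \lnot r \land \lnot q \land \lnot r) \lor q   [De Morgan]
= (\lnot p \land \lnot r) \lor (r \land \lnot q \land \lnot r) \lor q   [double negation]
= (\lnot p \land \lnot r) \lor q   [simplify]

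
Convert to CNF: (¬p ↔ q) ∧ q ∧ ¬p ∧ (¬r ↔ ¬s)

(¬p ↔ q) ∧ q ∧ ¬p ∧ (¬r ↔ ¬s)
= (¬p → q) ∧ (q → ¬p) ∧ q ∧ ¬p ∧ (¬r ↔ ¬s)   (eliminate ↔)
= (¬¬p ∨ q) ∧ (q → ¬p) ∧ q ∧ ¬p ∧ (¬r ↔ ¬s)   (eliminate →)
= (¬¬p ∨ q) ∧ (¬q ∨ ¬p) ∧ q ∧ ¬p ∧ (¬r ↔ ¬s)   (eliminate →)
= (¬¬p ∨ q) ∧ (¬q ∨ ¬p) ∧ q ∧ ¬p ∧ (¬r → ¬s) ∧ (¬s → ¬r)   (eliminate ↔)
= (¬¬p ∨ q) ∧ (¬q ∨ ¬p) ∧ q ∧ ¬p ∧ (¬¬r ∨ ¬s) ∧ (¬s → ¬r)   (eliminate →)
= (¬¬p ∨ q) ∧ (¬q ∨ ¬p) ∧ q ∧ ¬p ∧ (¬¬r ∨ ¬s) ∧ (¬¬s ∨ ¬r)   (eliminate →)
= (p ∨ q) ∧ (¬q ∨ ¬p) ∧ q ∧ ¬p ∧ (¬¬r ∨ ¬s) ∧ (¬¬s ∨ ¬r)   (double negation)
= (p ∨ q) ∧ (¬q ∨ ¬p) ∧ q ∧ ¬p ∧ (r ∨ ¬s) ∧ (¬¬s ∨ ¬r)   (double negation)
= (p ∨ q) ∧ (¬q ∨ ¬p) ∧ q ∧ ¬p ∧ (r ∨ ¬s) ∧ (s ∨ ¬r)   (double negation)
= q ∧ ¬p ∧ (r ∨ ¬s) ∧ (s ∨ ¬r)   (simplify)

q ∧ ¬p ∧ (r ∨ ¬s) ∧ (s ∨ ¬r)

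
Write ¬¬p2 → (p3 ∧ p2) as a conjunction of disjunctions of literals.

¬p2 ∨ p3

¬¬p2 → (p3 ∧ p2)
≡ ¬¬¬p2 ∨ (p3 ∧ p2)   — eliminate →
≡ ¬p2 ∨ (p3 ∧ p2)   — double negation
≡ (¬p2 ∨ p3) ∧ (¬p2 ∨ p2)   — distribute ∨ over ∧
≡ ¬p2 ∨ p3   — simplify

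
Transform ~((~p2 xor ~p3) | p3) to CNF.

(p3 | ~p2) & ~p3

~((~p2 xor ~p3) | p3)
= ~(((~p2 | ~p3) & ~(~p2 & ~p3)) | p3)   [expand xor]
= ~((~p2 | ~p3) & ~(~p2 & ~p3)) & ~p3   [De Morgan]
= (~(~p2 | ~p3) | ~~(~p2 & ~p3)) & ~p3   [De Morgan]
= ((~~p2 & ~~p3) | ~~(~p2 & ~p3)) & ~p3   [De Morgan]
= ((p2 & ~~p3) | ~~(~p2 & ~p3)) & ~p3   [double negation]
= ((p2 & p3) | ~~(~p2 & ~p3)) & ~p3   [double negation]
= ((p2 & p3) | (~p2 & ~p3)) & ~p3   [double negation]
= (p2 | ~p2) & (p2 | ~p3) & (p3 | ~p2) & (p3 | ~p3) & ~p3   [distribute | over &]
= (p3 | ~p2) & ~p3   [simplify]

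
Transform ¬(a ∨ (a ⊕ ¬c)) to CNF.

¬a ∧ (c ∨ a)

¬(a ∨ (a ⊕ ¬c))
⇔ ¬(a ∨ ((a ∨ ¬c) ∧ ¬(a ∧ ¬c)))   — expand ⊕
⇔ ¬a ∧ ¬((a ∨ ¬c) ∧ ¬(a ∧ ¬c))   — De Morgan
⇔ ¬a ∧ (¬(a ∨ ¬c) ∨ ¬¬(a ∧ ¬c))   — De Morgan
⇔ ¬a ∧ ((¬a ∧ ¬¬c) ∨ ¬¬(a ∧ ¬c))   — De Morgan
⇔ ¬a ∧ ((¬a ∧ c) ∨ ¬¬(a ∧ ¬c))   — double negation
⇔ ¬a ∧ ((¬a ∧ c) ∨ (a ∧ ¬c))   — double negation
⇔ ¬a ∧ (¬a ∨ a) ∧ (¬a ∨ ¬c) ∧ (c ∨ a) ∧ (c ∨ ¬c)   — distribute ∨ over ∧
⇔ ¬a ∧ (c ∨ a)   — simplify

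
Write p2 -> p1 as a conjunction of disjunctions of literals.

~p2 | p1

p2 -> p1
⇔ ~p2 | p1   — eliminate ->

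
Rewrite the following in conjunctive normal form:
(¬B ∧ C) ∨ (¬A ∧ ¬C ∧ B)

(¬B ∨ ¬A) ∧ (¬B ∨ ¬C) ∧ (C ∨ ¬A) ∧ (C ∨ B)

(¬B ∧ C) ∨ (¬A ∧ ¬C ∧ B)
≡ (¬B ∨ ¬A) ∧ (¬B ∨ ¬C) ∧ (¬B ∨ B) ∧ (C ∨ ¬A) ∧ (C ∨ ¬C) ∧ (C ∨ B)   (distribute ∨ over ∧)
≡ (¬B ∨ ¬A) ∧ (¬B ∨ ¬C) ∧ (C ∨ ¬A) ∧ (C ∨ B)   (simplify)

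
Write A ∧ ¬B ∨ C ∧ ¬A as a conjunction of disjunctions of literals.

(A ∨ C) ∧ (¬B ∨ C) ∧ (¬B ∨ ¬A)

A ∧ ¬B ∨ C ∧ ¬A
≡ (A ∨ C) ∧ (A ∨ ¬A) ∧ (¬B ∨ C) ∧ (¬B ∨ ¬A)   [distribute ∨ over ∧]
≡ (A ∨ C) ∧ (¬B ∨ C) ∧ (¬B ∨ ¬A)   [simplify]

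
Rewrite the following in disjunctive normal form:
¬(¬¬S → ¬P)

¬(¬¬S → ¬P)
= ¬(¬¬¬S ∨ ¬P)   [eliminate →]
= ¬¬¬¬S ∧ ¬¬P   [De Morgan]
= ¬¬S ∧ ¬¬P   [double negation]
= S ∧ ¬¬P   [double negation]
= S ∧ P   [double negation]

S ∧ P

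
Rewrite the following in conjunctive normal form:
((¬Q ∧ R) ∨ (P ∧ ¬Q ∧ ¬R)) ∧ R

¬Q ∧ R

((¬Q ∧ R) ∨ (P ∧ ¬Q ∧ ¬R)) ∧ R
= (¬Q ∨ P) ∧ (¬Q ∨ ¬Q) ∧ (¬Q ∨ ¬R) ∧ (R ∨ P) ∧ (R ∨ ¬Q) ∧ (R ∨ ¬R) ∧ R   [distribute ∨ over ∧]
= ¬Q ∧ R   [simplify]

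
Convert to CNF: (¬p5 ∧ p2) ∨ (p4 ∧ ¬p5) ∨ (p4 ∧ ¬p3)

(¬p5 ∨ p4) ∧ (¬p5 ∨ ¬p3) ∧ (p2 ∨ p4)

(¬p5 ∧ p2) ∨ (p4 ∧ ¬p5) ∨ (p4 ∧ ¬p3)
≡ (¬p5 ∨ p4 ∨ p4) ∧ (¬p5 ∨ p4 ∨ ¬p3) ∧ (¬p5 ∨ ¬p5 ∨ p4) ∧ (¬p5 ∨ ¬p5 ∨ ¬p3) ∧ (p2 ∨ p4 ∨ p4) ∧ (p2 ∨ p4 ∨ ¬p3) ∧ (p2 ∨ ¬p5 ∨ p4) ∧ (p2 ∨ ¬p5 ∨ ¬p3)   (distribute ∨ over ∧)
≡ (¬p5 ∨ p4) ∧ (¬p5 ∨ ¬p3) ∧ (p2 ∨ p4)   (simplify)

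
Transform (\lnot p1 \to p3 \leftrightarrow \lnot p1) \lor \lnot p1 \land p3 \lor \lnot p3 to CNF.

(\lnot p1 \to p3 \leftrightarrow \lnot p1) \lor \lnot p1 \land p3 \lor \lnot p3
⇔ ((\lnot p1 \to p3) \to \lnot p1) \land (\lnot p1 \to (\lnot p1 \to p3)) \lor \lnot p1 \land p3 \lor \lnot p3   — eliminate \leftrightarrow
⇔ (\lnot (\lnot p1 \to p3) \lor \lnot p1) \land (\lnot p1 \to (\lnot p1 \to p3)) \lor \lnot p1 \land p3 \lor \lnot p3   — eliminate \to
⇔ (\lnot (\lnot \lnot p1 \lor p3) \lor \lnot p1) \land (\lnot p1 \to (\lnot p1 \to p3)) \lor \lnot p1 \land p3 \lor \lnot p3   — eliminate \to
⇔ (\lnot (\lnot \lnot p1 \lor p3) \lor \lnot p1) \land (\lnot \lnot p1 \lor (\lnot p1 \to p3)) \lor \lnot p1 \land p3 \lor \lnot p3   — eliminate \to
⇔ (\lnot (\lnot \lnot p1 \lor p3) \lor \lnot p1) \land (\lnot \lnot p1 \lor \lnot \lnot p1 \lor p3) \lor \lnot p1 \land p3 \lor \lnot p3   — eliminate \to
⇔ (\lnot \lnot \lnot p1 \land \lnot p3 \lor \lnot p1) \land (\lnot \lnot p1 \lor \lnot \lnot p1 \lor p3) \lor \lnot p1 \land p3 \lor \lnot p3   — De Morgan
⇔ (\lnot p1 \land \lnot p3 \lor \lnot p1) \land (\lnot \lnot p1 \lor \lnot \lnot p1 \lor p3) \lor \lnot p1 \land p3 \lor \lnot p3   — double negation
⇔ (\lnot p1 \land \lnot p3 \lor \lnot p1) \land (p1 \lor \lnot \lnot p1 \lor p3) \lor \lnot p1 \land p3 \lor \lnot p3   — double negation
⇔ (\lnot p1 \land \lnot p3 \lor \lnot p1) \land (p1 \lor p1 \lor p3) \lor \lnot p1 \land p3 \lor \lnot p3   — double negation
⇔ (\lnot p1 \lor \lnot p1 \lor \lnot p1 \lor \lnot p3) \land (\lnot p1 \lor \lnot p1 \lor p3 \lor \lnot p3) \land (\lnot p3 \lor \lnot p1 \lor \lnot p1 \lor \lnot p3) \land (\lnot p3 \lor \lnot p1 \lor p3 \lor \lnot p3) \land (p1 \lor p1 \lor p3 \lor \lnot p1 \lor \lnot p3) \land (p1 \lor p1 \lor p3 \lor p3 \lor \lnot p3)   — distribute \lor over \land
⇔ \lnot p1 \lor \lnot p3   — simplify

\lnot p1 \lor \lnot p3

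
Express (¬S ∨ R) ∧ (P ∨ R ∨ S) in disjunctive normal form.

(¬S ∨ R) ∧ (P ∨ R ∨ S)
≡ ¬S ∧ P ∨ ¬S ∧ R ∨ ¬S ∧ S ∨ R ∧ P ∨ R ∧ R ∨ R ∧ S   (distribute ∧ over ∨)
≡ ¬S ∧ P ∨ R   (simplify)

¬S ∧ P ∨ R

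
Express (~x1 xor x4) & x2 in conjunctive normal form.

(~x1 | x4) & (x1 | ~x4) & x2

(~x1 xor x4) & x2
⇔ (~x1 | x4) & ~(~x1 & x4) & x2   (expand xor)
⇔ (~x1 | x4) & (~~x1 | ~x4) & x2   (De Morgan)
⇔ (~x1 | x4) & (x1 | ~x4) & x2   (double negation)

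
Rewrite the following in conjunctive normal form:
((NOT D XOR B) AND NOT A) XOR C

((NOT D XOR B) AND NOT A) XOR C
≡ (((NOT D XOR B) AND NOT A) OR C) AND NOT ((NOT D XOR B) AND NOT A AND C)   [expand XOR]
≡ (((NOT D OR B) AND NOT (NOT D AND B) AND NOT A) OR C) AND NOT ((NOT D XOR B) AND NOT A AND C)   [expand XOR]
≡ (((NOT D OR B) AND NOT (NOT D AND B) AND NOT A) OR C) AND NOT ((NOT D OR B) AND NOT (NOT D AND B) AND NOT A AND C)   [expand XOR]
≡ (((NOT D OR B) AND (NOT NOT D OR NOT B) AND NOT A) OR C) AND NOT ((NOT D OR B) AND NOT (NOT D AND B) AND NOT A AND C)   [De Morgan]
≡ (((NOT D OR B) AND (D OR NOT B) AND NOT A) OR C) AND NOT ((NOT D OR B) AND NOT (NOT D AND B) AND NOT A AND C)   [double negation]
≡ (((NOT D OR B) AND (D OR NOT B) AND NOT A) OR C) AND (NOT (NOT D OR B) OR NOT NOT (NOT D AND B) OR NOT NOT A OR NOT C)   [De Morgan]
≡ (((NOT D OR B) AND (D OR NOT B) AND NOT A) OR C) AND ((NOT NOT D AND NOT B) OR NOT NOT (NOT D AND B) OR NOT NOT A OR NOT C)   [De Morgan]
≡ (((NOT D OR B) AND (D OR NOT B) AND NOT A) OR C) AND ((D AND NOT B) OR NOT NOT (NOT D AND B) OR NOT NOT A OR NOT C)   [double negation]
≡ (((NOT D OR B) AND (D OR NOT B) AND NOT A) OR C) AND ((D AND NOT B) OR (NOT D AND B) OR NOT NOT A OR NOT C)   [double negation]
≡ (((NOT D OR B) AND (D OR NOT B) AND NOT A) OR C) AND ((D AND NOT B) OR (NOT D AND B) OR A OR NOT C)   [double negation]
≡ (NOT D OR B OR C) AND (D OR NOT B OR C) AND (NOT A OR C) AND (D OR NOT D OR A OR NOT C) AND (D OR B OR A OR NOT C) AND (NOT B OR NOT D OR A OR NOT C) AND (NOT B OR B OR A OR NOT C)   [distribute OR over AND]
≡ (NOT D OR B OR C) AND (D OR NOT B OR C) AND (NOT A OR C) AND (D OR B OR A OR NOT C) AND (NOT B OR NOT D OR A OR NOT C)   [simplify]

(NOT D OR B OR C) AND (D OR NOT B OR C) AND (NOT A OR C) AND (D OR B OR A OR NOT C) AND (NOT B OR NOT D OR A OR NOT C)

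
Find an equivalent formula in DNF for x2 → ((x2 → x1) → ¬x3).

¬x2 ∨ (x2 ∧ ¬x1) ∨ ¬x3

x2 → ((x2 → x1) → ¬x3)
⇔ ¬x2 ∨ ((x2 → x1) → ¬x3)   [eliminate →]
⇔ ¬x2 ∨ ¬(x2 → x1) ∨ ¬x3   [eliminate →]
⇔ ¬x2 ∨ ¬(¬x2 ∨ x1) ∨ ¬x3   [eliminate →]
⇔ ¬x2 ∨ (¬¬x2 ∧ ¬x1) ∨ ¬x3   [De Morgan]
⇔ ¬x2 ∨ (x2 ∧ ¬x1) ∨ ¬x3   [double negation]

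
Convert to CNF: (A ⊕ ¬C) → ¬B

(¬A ∨ ¬C ∨ ¬B) ∧ (C ∨ A ∨ ¬B)

(A ⊕ ¬C) → ¬B
⇔ ¬(A ⊕ ¬C) ∨ ¬B
⇔ ¬((A ∨ ¬C) ∧ ¬(A ∧ ¬C)) ∨ ¬B
⇔ ¬(A ∨ ¬C) ∨ ¬¬(A ∧ ¬C) ∨ ¬B
⇔ (¬A ∧ ¬¬C) ∨ ¬¬(A ∧ ¬C) ∨ ¬B
⇔ (¬A ∧ C) ∨ ¬¬(A ∧ ¬C) ∨ ¬B
⇔ (¬A ∧ C) ∨ (A ∧ ¬C) ∨ ¬B
⇔ (¬A ∨ A ∨ ¬B) ∧ (¬A ∨ ¬C ∨ ¬B) ∧ (C ∨ A ∨ ¬B) ∧ (C ∨ ¬C ∨ ¬B)
⇔ (¬A ∨ ¬C ∨ ¬B) ∧ (C ∨ A ∨ ¬B)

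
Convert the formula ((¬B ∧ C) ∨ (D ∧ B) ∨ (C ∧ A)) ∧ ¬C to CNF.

(¬B ∨ D ∨ A) ∧ (C ∨ D) ∧ (C ∨ B) ∧ ¬C

((¬B ∧ C) ∨ (D ∧ B) ∨ (C ∧ A)) ∧ ¬C
≡ (¬B ∨ D ∨ C) ∧ (¬B ∨ D ∨ A) ∧ (¬B ∨ B ∨ C) ∧ (¬B ∨ B ∨ A) ∧ (C ∨ D ∨ C) ∧ (C ∨ D ∨ A) ∧ (C ∨ B ∨ C) ∧ (C ∨ B ∨ A) ∧ ¬C   [distribute ∨ over ∧]
≡ (¬B ∨ D ∨ A) ∧ (C ∨ D) ∧ (C ∨ B) ∧ ¬C   [simplify]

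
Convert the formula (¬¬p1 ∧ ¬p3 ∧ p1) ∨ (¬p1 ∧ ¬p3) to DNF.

(¬¬p1 ∧ ¬p3 ∧ p1) ∨ (¬p1 ∧ ¬p3)
≡ (p1 ∧ ¬p3 ∧ p1) ∨ (¬p1 ∧ ¬p3)   [double negation]
≡ (p1 ∧ ¬p3) ∨ (¬p1 ∧ ¬p3)   [simplify]

(p1 ∧ ¬p3) ∨ (¬p1 ∧ ¬p3)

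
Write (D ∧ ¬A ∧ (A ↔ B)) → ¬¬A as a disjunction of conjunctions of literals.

(D ∧ ¬A ∧ (A ↔ B)) → ¬¬A
≡ ¬(D ∧ ¬A ∧ (A ↔ B)) ∨ ¬¬A   [eliminate →]
≡ ¬(D ∧ ¬A ∧ (A → B) ∧ (B → A)) ∨ ¬¬A   [eliminate ↔]
≡ ¬(D ∧ ¬A ∧ (¬A ∨ B) ∧ (B → A)) ∨ ¬¬A   [eliminate →]
≡ ¬(D ∧ ¬A ∧ (¬A ∨ B) ∧ (¬B ∨ A)) ∨ ¬¬A   [eliminate →]
≡ ¬D ∨ ¬¬A ∨ ¬(¬A ∨ B) ∨ ¬(¬B ∨ A) ∨ ¬¬A   [De Morgan]
≡ ¬D ∨ A ∨ ¬(¬A ∨ B) ∨ ¬(¬B ∨ A) ∨ ¬¬A   [double negation]
≡ ¬D ∨ A ∨ (¬¬A ∧ ¬B) ∨ ¬(¬B ∨ A) ∨ ¬¬A   [De Morgan]
≡ ¬D ∨ A ∨ (A ∧ ¬B) ∨ ¬(¬B ∨ A) ∨ ¬¬A   [double negation]
≡ ¬D ∨ A ∨ (A ∧ ¬B) ∨ (¬¬B ∧ ¬A) ∨ ¬¬A   [De Morgan]
≡ ¬D ∨ A ∨ (A ∧ ¬B) ∨ (B ∧ ¬A) ∨ ¬¬A   [double negation]
≡ ¬D ∨ A ∨ (A ∧ ¬B) ∨ (B ∧ ¬A) ∨ A   [double negation]
≡ ¬D ∨ A ∨ (B ∧ ¬A)   [simplify]

¬D ∨ A ∨ (B ∧ ¬A)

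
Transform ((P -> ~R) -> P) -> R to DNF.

~P | R

((P -> ~R) -> P) -> R
≡ ~((P -> ~R) -> P) | R   [eliminate ->]
≡ ~(~(P -> ~R) | P) | R   [eliminate ->]
≡ ~(~(~P | ~R) | P) | R   [eliminate ->]
≡ (~~(~P | ~R) & ~P) | R   [De Morgan]
≡ ((~P | ~R) & ~P) | R   [double negation]
≡ (~P & ~P) | (~R & ~P) | R   [distribute & over |]
≡ ~P | R   [simplify]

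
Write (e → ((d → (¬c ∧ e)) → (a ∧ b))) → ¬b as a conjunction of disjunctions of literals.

(e → ((d → (¬c ∧ e)) → (a ∧ b))) → ¬b
⇔ ¬(e → ((d → (¬c ∧ e)) → (a ∧ b))) ∨ ¬b   — eliminate →
⇔ ¬(¬e ∨ ((d → (¬c ∧ e)) → (a ∧ b))) ∨ ¬b   — eliminate →
⇔ ¬(¬e ∨ ¬(d → (¬c ∧ e)) ∨ (a ∧ b)) ∨ ¬b   — eliminate →
⇔ ¬(¬e ∨ ¬(¬d ∨ (¬c ∧ e)) ∨ (a ∧ b)) ∨ ¬b   — eliminate →
⇔ (¬¬e ∧ ¬¬(¬d ∨ (¬c ∧ e)) ∧ ¬(a ∧ b)) ∨ ¬b   — De Morgan
⇔ (e ∧ ¬¬(¬d ∨ (¬c ∧ e)) ∧ ¬(a ∧ b)) ∨ ¬b   — double negation
⇔ (e ∧ (¬d ∨ (¬c ∧ e)) ∧ ¬(a ∧ b)) ∨ ¬b   — double negation
⇔ (e ∧ (¬d ∨ (¬c ∧ e)) ∧ (¬a ∨ ¬b)) ∨ ¬b   — De Morgan
⇔ (e ∨ ¬b) ∧ (¬d ∨ ¬c ∨ ¬b) ∧ (¬d ∨ e ∨ ¬b) ∧ (¬a ∨ ¬b ∨ ¬b)   — distribute ∨ over ∧
⇔ (e ∨ ¬b) ∧ (¬d ∨ ¬c ∨ ¬b) ∧ (¬a ∨ ¬b)   — simplify

(e ∨ ¬b) ∧ (¬d ∨ ¬c ∨ ¬b) ∧ (¬a ∨ ¬b)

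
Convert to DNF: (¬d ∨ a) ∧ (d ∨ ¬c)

(¬d ∨ a) ∧ (d ∨ ¬c)
≡ (¬d ∧ d) ∨ (¬d ∧ ¬c) ∨ (a ∧ d) ∨ (a ∧ ¬c)   (distribute ∧ over ∨)
≡ (¬d ∧ ¬c) ∨ (a ∧ d) ∨ (a ∧ ¬c)   (simplify)

(¬d ∧ ¬c) ∨ (a ∧ d) ∨ (a ∧ ¬c)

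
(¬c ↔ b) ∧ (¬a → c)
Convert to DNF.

(¬c ↔ b) ∧ (¬a → c)
⇔ (¬c → b) ∧ (b → ¬c) ∧ (¬a → c)   [eliminate ↔]
⇔ (¬¬c ∨ b) ∧ (b → ¬c) ∧ (¬a → c)   [eliminate →]
⇔ (¬¬c ∨ b) ∧ (¬b ∨ ¬c) ∧ (¬a → c)   [eliminate →]
⇔ (¬¬c ∨ b) ∧ (¬b ∨ ¬c) ∧ (¬¬a ∨ c)   [eliminate →]
⇔ (c ∨ b) ∧ (¬b ∨ ¬c) ∧ (¬¬a ∨ c)   [double negation]
⇔ (c ∨ b) ∧ (¬b ∨ ¬c) ∧ (a ∨ c)   [double negation]
⇔ (c ∧ ¬b ∧ a) ∨ (c ∧ ¬b ∧ c) ∨ (c ∧ ¬c ∧ a) ∨ (c ∧ ¬c ∧ c) ∨ (b ∧ ¬b ∧ a) ∨ (b ∧ ¬b ∧ c) ∨ (b ∧ ¬c ∧ a) ∨ (b ∧ ¬c ∧ c)   [distribute ∧ over ∨]
⇔ (c ∧ ¬b) ∨ (b ∧ ¬c ∧ a)   [simplify]

(c ∧ ¬b) ∨ (b ∧ ¬c ∧ a)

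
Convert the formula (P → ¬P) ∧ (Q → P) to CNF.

¬P ∧ (¬Q ∨ P)

(P → ¬P) ∧ (Q → P)
⇔ (¬P ∨ ¬P) ∧ (Q → P)   (eliminate →)
⇔ (¬P ∨ ¬P) ∧ (¬Q ∨ P)   (eliminate →)
⇔ ¬P ∧ (¬Q ∨ P)   (simplify)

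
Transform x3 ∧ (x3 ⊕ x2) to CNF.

x3 ∧ (¬x3 ∨ ¬x2)

x3 ∧ (x3 ⊕ x2)
≡ x3 ∧ (x3 ∨ x2) ∧ ¬(x3 ∧ x2)   — expand ⊕
≡ x3 ∧ (x3 ∨ x2) ∧ (¬x3 ∨ ¬x2)   — De Morgan
≡ x3 ∧ (¬x3 ∨ ¬x2)   — simplify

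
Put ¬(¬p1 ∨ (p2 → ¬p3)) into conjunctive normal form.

¬(¬p1 ∨ (p2 → ¬p3))
≡ ¬(¬p1 ∨ ¬p2 ∨ ¬p3)   [eliminate →]
≡ ¬¬p1 ∧ ¬¬p2 ∧ ¬¬p3   [De Morgan]
≡ p1 ∧ ¬¬p2 ∧ ¬¬p3   [double negation]
≡ p1 ∧ p2 ∧ ¬¬p3   [double negation]
≡ p1 ∧ p2 ∧ p3   [double negation]

p1 ∧ p2 ∧ p3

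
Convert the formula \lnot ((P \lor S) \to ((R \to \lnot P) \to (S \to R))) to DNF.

\lnot ((P \lor S) \to ((R \to \lnot P) \to (S \to R)))
= \lnot (\lnot (P \lor S) \lor ((R \to \lnot P) \to (S \to R)))   [eliminate \to]
= \lnot (\lnot (P \lor S) \lor \lnot (R \to \lnot P) \lor (S \to R))   [eliminate \to]
= \lnot (\lnot (P \lor S) \lor \lnot (\lnot R \lor \lnot P) \lor (S \to R))   [eliminate \to]
= \lnot (\lnot (P \lor S) \lor \lnot (\lnot R \lor \lnot P) \lor \lnot S \lor R)   [eliminate \to]
= \lnot \lnot (P \lor S) \land \lnot \lnot (\lnot R \lor \lnot P) \land \lnot \lnot S \land \lnot R   [De Morgan]
= (P \lor S) \land \lnot \lnot (\lnot R \lor \lnot P) \land \lnot \lnot S \land \lnot R   [double negation]
= (P \lor S) \land (\lnot R \lor \lnot P) \land \lnot \lnot S \land \lnot R   [double negation]
= (P \lor S) \land (\lnot R \lor \lnot P) \land S \land \lnot R   [double negation]
= (P \land \lnot R \land S \land \lnot R) \lor (P \land \lnot P \land S \land \lnot R) \lor (S \land \lnot R \land S \land \lnot R) \lor (S \land \lnot P \land S \land \lnot R)   [distribute \land over \lor]
= S \land \lnot R   [simplify]

S \land \lnot R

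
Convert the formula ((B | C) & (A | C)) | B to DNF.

C | B

((B | C) & (A | C)) | B
≡ (B & A) | (B & C) | (C & A) | (C & C) | B   [distribute & over |]
≡ C | B   [simplify]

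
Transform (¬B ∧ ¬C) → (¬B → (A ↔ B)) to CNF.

B ∨ C ∨ ¬A

(¬B ∧ ¬C) → (¬B → (A ↔ B))
⇔ ¬(¬B ∧ ¬C) ∨ (¬B → (A ↔ B))
⇔ ¬(¬B ∧ ¬C) ∨ ¬¬B ∨ (A ↔ B)
⇔ ¬(¬B ∧ ¬C) ∨ ¬¬B ∨ ((A → B) ∧ (B → A))
⇔ ¬(¬B ∧ ¬C) ∨ ¬¬B ∨ ((¬A ∨ B) ∧ (B → A))
⇔ ¬(¬B ∧ ¬C) ∨ ¬¬B ∨ ((¬A ∨ B) ∧ (¬B ∨ A))
⇔ ¬¬B ∨ ¬¬C ∨ ¬¬B ∨ ((¬A ∨ B) ∧ (¬B ∨ A))
⇔ B ∨ ¬¬C ∨ ¬¬B ∨ ((¬A ∨ B) ∧ (¬B ∨ A))
⇔ B ∨ C ∨ ¬¬B ∨ ((¬A ∨ B) ∧ (¬B ∨ A))
⇔ B ∨ C ∨ B ∨ ((¬A ∨ B) ∧ (¬B ∨ A))
⇔ (B ∨ C ∨ B ∨ ¬A ∨ B) ∧ (B ∨ C ∨ B ∨ ¬B ∨ A)
⇔ B ∨ C ∨ ¬A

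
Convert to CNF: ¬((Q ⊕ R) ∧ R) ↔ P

(¬Q ∨ ¬R ∨ P) ∧ (R ∨ P) ∧ (¬P ∨ ¬R ∨ Q)

¬((Q ⊕ R) ∧ R) ↔ P
≡ (¬((Q ⊕ R) ∧ R) → P) ∧ (P → ¬((Q ⊕ R) ∧ R))   (eliminate ↔)
≡ (¬¬((Q ⊕ R) ∧ R) ∨ P) ∧ (P → ¬((Q ⊕ R) ∧ R))   (eliminate →)
≡ (¬¬((Q ∨ R) ∧ ¬(Q ∧ R) ∧ R) ∨ P) ∧ (P → ¬((Q ⊕ R) ∧ R))   (expand ⊕)
≡ (¬¬((Q ∨ R) ∧ ¬(Q ∧ R) ∧ R) ∨ P) ∧ (¬P ∨ ¬((Q ⊕ R) ∧ R))   (eliminate →)
≡ (¬¬((Q ∨ R) ∧ ¬(Q ∧ R) ∧ R) ∨ P) ∧ (¬P ∨ ¬((Q ∨ R) ∧ ¬(Q ∧ R) ∧ R))   (expand ⊕)
≡ (((Q ∨ R) ∧ ¬(Q ∧ R) ∧ R) ∨ P) ∧ (¬P ∨ ¬((Q ∨ R) ∧ ¬(Q ∧ R) ∧ R))   (double negation)
≡ (((Q ∨ R) ∧ (¬Q ∨ ¬R) ∧ R) ∨ P) ∧ (¬P ∨ ¬((Q ∨ R) ∧ ¬(Q ∧ R) ∧ R))   (De Morgan)
≡ (((Q ∨ R) ∧ (¬Q ∨ ¬R) ∧ R) ∨ P) ∧ (¬P ∨ ¬(Q ∨ R) ∨ ¬¬(Q ∧ R) ∨ ¬R)   (De Morgan)
≡ (((Q ∨ R) ∧ (¬Q ∨ ¬R) ∧ R) ∨ P) ∧ (¬P ∨ (¬Q ∧ ¬R) ∨ ¬¬(Q ∧ R) ∨ ¬R)   (De Morgan)
≡ (((Q ∨ R) ∧ (¬Q ∨ ¬R) ∧ R) ∨ P) ∧ (¬P ∨ (¬Q ∧ ¬R) ∨ (Q ∧ R) ∨ ¬R)   (double negation)
≡ (Q ∨ R ∨ P) ∧ (¬Q ∨ ¬R ∨ P) ∧ (R ∨ P) ∧ (¬P ∨ ¬Q ∨ Q ∨ ¬R) ∧ (¬P ∨ ¬Q ∨ R ∨ ¬R) ∧ (¬P ∨ ¬R ∨ Q ∨ ¬R) ∧ (¬P ∨ ¬R ∨ R ∨ ¬R)   (distribute ∨ over ∧)
≡ (¬Q ∨ ¬R ∨ P) ∧ (R ∨ P) ∧ (¬P ∨ ¬R ∨ Q)   (simplify)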